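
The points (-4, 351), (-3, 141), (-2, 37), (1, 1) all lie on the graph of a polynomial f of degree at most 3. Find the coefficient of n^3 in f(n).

-6

Write f(n) = an^3 + bn^2 + cn + d. Substituting each data point gives a linear system:
  -64a + 16b - 4c + d = 351
  -27a + 9b - 3c + d = 141
  -8a + 4b - 2c + d = 37
  a + b + c + d = 1
Solving the system yields a = -6, b = -1, c = 5, d = 3.
So f(n) = -6n^3 - n^2 + 5n + 3.
The leading coefficient is -6.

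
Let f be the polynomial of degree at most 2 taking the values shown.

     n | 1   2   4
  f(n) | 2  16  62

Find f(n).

Using the Lagrange interpolation formula with nodes 1, 2, 4:
  L_0(n) = (n - 2)(n - 4) / 3
  L_1(n) = (n - 1)(n - 4) / -2
  L_2(n) = (n - 1)(n - 2) / 6
Then f(n) = 2·L_0(n) + 16·L_1(n) + 62·L_2(n).
Expanding and collecting terms gives f(n) = 3n^2 + 5n - 6.
Check: f(1) = 2. ✓

f(n) = 3n^2 + 5n - 6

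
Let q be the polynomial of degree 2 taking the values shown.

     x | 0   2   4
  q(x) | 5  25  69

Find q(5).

100

Write q(x) = ax^2 + bx + c. Substituting each data point gives a linear system:
  c = 5
  4a + 2b + c = 25
  16a + 4b + c = 69
Solving the system yields a = 3, b = 4, c = 5.
So q(x) = 3x^2 + 4x + 5.
Then q(5) = 100.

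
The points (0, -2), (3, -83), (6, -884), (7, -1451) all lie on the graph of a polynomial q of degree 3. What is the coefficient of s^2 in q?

Write q(s) = as^3 + bs^2 + cs + d. Substituting each data point gives a linear system:
  d = -2
  27a + 9b + 3c + d = -83
  216a + 36b + 6c + d = -884
  343a + 49b + 7c + d = -1451
Solving the system yields a = -5, b = 5, c = 3, d = -2.
So q(s) = -5s^3 + 5s^2 + 3s - 2.
The coefficient of s^2 is 5.

5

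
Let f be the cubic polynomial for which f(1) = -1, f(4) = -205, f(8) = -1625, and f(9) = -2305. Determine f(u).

Write f(u) = au^3 + bu^2 + cu + d. Substituting each data point gives a linear system:
  a + b + c + d = -1
  64a + 16b + 4c + d = -205
  512a + 64b + 8c + d = -1625
  729a + 81b + 9c + d = -2305
Solving the system yields a = -3, b = -2, c = 5, d = -1.
So f(u) = -3u^3 - 2u^2 + 5u - 1.
Check: f(1) = -1. ✓

f(u) = -3u^3 - 2u^2 + 5u - 1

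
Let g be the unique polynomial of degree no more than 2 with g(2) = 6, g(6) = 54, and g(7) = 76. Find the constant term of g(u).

6

Write g(u) = au^2 + bu + c. Substituting each data point gives a linear system:
  4a + 2b + c = 6
  36a + 6b + c = 54
  49a + 7b + c = 76
Solving the system yields a = 2, b = -4, c = 6.
So g(u) = 2u^2 - 4u + 6.
The constant term is 6.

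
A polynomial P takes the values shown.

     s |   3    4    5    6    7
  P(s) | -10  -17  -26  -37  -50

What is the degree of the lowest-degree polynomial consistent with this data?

Forward differences of the values at s = 3, 4, 5, 6, 7:
  P  : -10  -17  -26  -37  -50
  Δ  : -7  -9  -11  -13
  Δ^2: -2  -2  -2
  Δ^3: 0  0
  Δ^4: 0
The second differences are constant (-2) and nonzero, while all higher differences vanish, so the minimal degree is 2.

2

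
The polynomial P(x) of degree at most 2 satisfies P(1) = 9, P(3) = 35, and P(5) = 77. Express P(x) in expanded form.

P(x) = 2x^2 + 5x + 2

Using the Lagrange interpolation formula with nodes 1, 3, 5:
  L_0(x) = (x - 3)(x - 5) / 8
  L_1(x) = (x - 1)(x - 5) / -4
  L_2(x) = (x - 1)(x - 3) / 8
Then P(x) = 9·L_0(x) + 35·L_1(x) + 77·L_2(x).
Expanding and collecting terms gives P(x) = 2x^2 + 5x + 2.
Check: P(5) = 77. ✓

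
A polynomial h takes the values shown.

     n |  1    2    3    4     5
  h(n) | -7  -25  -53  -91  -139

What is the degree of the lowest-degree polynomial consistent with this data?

Forward differences of the values at n = 1, 2, 3, 4, 5:
  h  : -7  -25  -53  -91  -139
  Δ  : -18  -28  -38  -48
  Δ^2: -10  -10  -10
  Δ^3: 0  0
  Δ^4: 0
The second differences are constant (-10) and nonzero, while all higher differences vanish, so the minimal degree is 2.

2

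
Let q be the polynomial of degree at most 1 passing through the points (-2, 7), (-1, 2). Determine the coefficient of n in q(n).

-5

Write q(n) = an + b. Substituting each data point gives a linear system:
  -2a + b = 7
  -a + b = 2
Solving the system yields a = -5, b = -3.
So q(n) = -5n - 3.
The leading coefficient is -5.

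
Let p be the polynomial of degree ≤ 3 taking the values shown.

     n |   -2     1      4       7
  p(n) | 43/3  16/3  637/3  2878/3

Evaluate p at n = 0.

1/3

Using the Lagrange interpolation formula with nodes -2, 1, 4, 7:
  L_0(n) = (n - 1)(n - 4)(n - 7) / -162
  L_1(n) = (n + 2)(n - 4)(n - 7) / 54
  L_2(n) = (n + 2)(n - 1)(n - 7) / -54
  L_3(n) = (n + 2)(n - 1)(n - 4) / 162
Then p(n) = 43/3·L_0(n) + 16/3·L_1(n) + 637/3·L_2(n) + 2878/3·L_3(n).
Expanding and collecting terms gives p(n) = 2n³ + 6n² - 3n + 1/3.
Evaluating at n = 0: p(0) = 1/3.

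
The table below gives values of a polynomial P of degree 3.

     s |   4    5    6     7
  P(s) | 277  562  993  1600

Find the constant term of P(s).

Write P(s) = as^3 + bs^2 + cs + d. Substituting each data point gives a linear system:
  64a + 16b + 4c + d = 277
  125a + 25b + 5c + d = 562
  216a + 36b + 6c + d = 993
  343a + 49b + 7c + d = 1600
Solving the system yields a = 5, b = -2, c = -2, d = -3.
So P(s) = 5s³ - 2s² - 2s - 3.
The constant term is -3.

-3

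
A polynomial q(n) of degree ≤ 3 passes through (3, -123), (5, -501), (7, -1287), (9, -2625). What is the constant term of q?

-6

Write q(n) = an^3 + bn^2 + cn + d. Substituting each data point gives a linear system:
  27a + 9b + 3c + d = -123
  125a + 25b + 5c + d = -501
  343a + 49b + 7c + d = -1287
  729a + 81b + 9c + d = -2625
Solving the system yields a = -3, b = -6, c = 6, d = -6.
So q(n) = -3n³ - 6n² + 6n - 6.
The constant term is -6.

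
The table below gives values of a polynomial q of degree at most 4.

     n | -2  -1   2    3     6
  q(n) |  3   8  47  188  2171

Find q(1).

6

Using the Lagrange interpolation formula with nodes -2, -1, 2, 3, 6:
  L_0(n) = (n + 1)(n - 2)(n - 3)(n - 6) / 160
  L_1(n) = (n + 2)(n - 2)(n - 3)(n - 6) / -84
  L_2(n) = (n + 2)(n + 1)(n - 3)(n - 6) / 48
  L_3(n) = (n + 2)(n + 1)(n - 2)(n - 6) / -60
  L_4(n) = (n + 2)(n + 1)(n - 2)(n - 3) / 672
Then q(n) = 3·L_0(n) + 8·L_1(n) + 47·L_2(n) + 188·L_3(n) + 2171·L_4(n).
Expanding and collecting terms gives q(n) = n⁴ + 4n³ + n² - 5n + 5.
Evaluating at n = 1: q(1) = 6.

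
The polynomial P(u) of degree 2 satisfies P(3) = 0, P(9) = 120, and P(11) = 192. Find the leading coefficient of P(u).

Write P(u) = au^2 + bu + c. Substituting each data point gives a linear system:
  9a + 3b + c = 0
  81a + 9b + c = 120
  121a + 11b + c = 192
Solving the system yields a = 2, b = -4, c = -6.
So P(u) = 2u^2 - 4u - 6.
The leading coefficient is 2.

2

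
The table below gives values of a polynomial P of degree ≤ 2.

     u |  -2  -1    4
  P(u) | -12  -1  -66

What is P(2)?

-16

Using the Lagrange interpolation formula with nodes -2, -1, 4:
  L_0(u) = (u + 1)(u - 4) / 6
  L_1(u) = (u + 2)(u - 4) / -5
  L_2(u) = (u + 2)(u + 1) / 30
Then P(u) = -12·L_0(u) - 1·L_1(u) - 66·L_2(u).
Expanding and collecting terms gives P(u) = -4u^2 - u + 2.
Evaluating at u = 2: P(2) = -16.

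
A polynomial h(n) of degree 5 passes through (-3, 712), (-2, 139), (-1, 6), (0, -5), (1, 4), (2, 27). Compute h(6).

-3221

Using the Lagrange interpolation formula with nodes -3, -2, -1, 0, 1, 2:
  L_0(n) = (n + 2)(n + 1)n(n - 1)(n - 2) / -120
  L_1(n) = (n + 3)(n + 1)n(n - 1)(n - 2) / 24
  L_2(n) = (n + 3)(n + 2)n(n - 1)(n - 2) / -12
  L_3(n) = (n + 3)(n + 2)(n + 1)(n - 1)(n - 2) / 12
  L_4(n) = (n + 3)(n + 2)(n + 1)n(n - 2) / -24
  L_5(n) = (n + 3)(n + 2)(n + 1)n(n - 1) / 120
Then h(n) = 712·L_0(n) + 139·L_1(n) + 6·L_2(n) - 5·L_3(n) + 4·L_4(n) + 27·L_5(n).
Expanding and collecting terms gives h(n) = -n^5 + 4n^4 - 4n^3 + 6n^2 + 4n - 5.
Evaluating at n = 6: h(6) = -3221.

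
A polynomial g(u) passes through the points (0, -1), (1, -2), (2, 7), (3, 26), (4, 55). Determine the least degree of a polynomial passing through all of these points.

Forward differences of the values at u = 0, 1, 2, 3, 4:
  g  : -1  -2  7  26  55
  Δ  : -1  9  19  29
  Δ^2: 10  10  10
  Δ^3: 0  0
  Δ^4: 0
The second differences are constant (10) and nonzero, while all higher differences vanish, so the minimal degree is 2.

2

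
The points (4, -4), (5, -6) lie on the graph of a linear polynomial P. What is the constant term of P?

Write P(s) = as + b. Substituting each data point gives a linear system:
  4a + b = -4
  5a + b = -6
Solving the system yields a = -2, b = 4.
So P(s) = -2s + 4.
The constant term is 4.

4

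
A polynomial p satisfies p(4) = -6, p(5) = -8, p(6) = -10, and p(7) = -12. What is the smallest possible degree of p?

1

Forward differences of the values at t = 4, 5, 6, 7:
  p  : -6  -8  -10  -12
  Δ  : -2  -2  -2
  Δ^2: 0  0
  Δ^3: 0
The first differences are constant (-2) and nonzero, while all higher differences vanish, so the minimal degree is 1.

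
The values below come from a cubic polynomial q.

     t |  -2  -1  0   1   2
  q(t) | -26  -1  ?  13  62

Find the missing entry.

2

On equispaced nodes a degree-3 polynomial has vanishing fourth forward difference, so
  q(-2) - 4·q(-1) + 6·q(0) - 4·q(1) + q(2) = 0.
Substituting the known values and solving for q(0):
  6·q(0) = 12
  q(0) = 2.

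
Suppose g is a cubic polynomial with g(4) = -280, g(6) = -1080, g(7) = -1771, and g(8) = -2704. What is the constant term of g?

Write g(s) = as^3 + bs^2 + cs + d. Substituting each data point gives a linear system:
  64a + 16b + 4c + d = -280
  216a + 36b + 6c + d = -1080
  343a + 49b + 7c + d = -1771
  512a + 64b + 8c + d = -2704
Solving the system yields a = -6, b = 5, c = 6, d = 0.
So g(s) = -6s³ + 5s² + 6s.
The constant term is 0.

0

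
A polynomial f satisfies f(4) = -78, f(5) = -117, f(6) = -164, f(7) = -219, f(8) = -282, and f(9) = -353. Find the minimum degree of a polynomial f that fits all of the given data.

Forward differences of the values at u = 4, 5, 6, 7, 8, 9:
  f  : -78  -117  -164  -219  -282  -353
  Δ  : -39  -47  -55  -63  -71
  Δ^2: -8  -8  -8  -8
  Δ^3: 0  0  0
  Δ^4: 0  0
  Δ^5: 0
The second differences are constant (-8) and nonzero, while all higher differences vanish, so the minimal degree is 2.

2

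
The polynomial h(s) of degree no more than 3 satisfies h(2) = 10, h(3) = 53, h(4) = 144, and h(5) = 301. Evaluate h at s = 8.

Write h(s) = as^3 + bs^2 + cs + d. Substituting each data point gives a linear system:
  8a + 4b + 2c + d = 10
  27a + 9b + 3c + d = 53
  64a + 16b + 4c + d = 144
  125a + 25b + 5c + d = 301
Solving the system yields a = 3, b = -3, c = 1, d = -4.
So h(s) = 3s³ - 3s² + s - 4.
Then h(8) = 1348.

1348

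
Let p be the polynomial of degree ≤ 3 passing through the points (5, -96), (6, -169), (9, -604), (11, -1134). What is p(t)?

p(t) = -t^3 + 2t^2 - 4t - 1

Write p(t) = at^3 + bt^2 + ct + d. Substituting each data point gives a linear system:
  125a + 25b + 5c + d = -96
  216a + 36b + 6c + d = -169
  729a + 81b + 9c + d = -604
  1331a + 121b + 11c + d = -1134
Solving the system yields a = -1, b = 2, c = -4, d = -1.
So p(t) = -t^3 + 2t^2 - 4t - 1.
Check: p(5) = -96. ✓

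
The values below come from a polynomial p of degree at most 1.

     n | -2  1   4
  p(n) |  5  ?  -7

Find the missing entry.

-1

The 2 known points determine the degree-1 polynomial uniquely.
Write p(n) = an + b. Substituting each data point gives a linear system:
  -2a + b = 5
  4a + b = -7
Solving the system yields a = -2, b = 1.
So p(n) = -2n + 1.
Then p(1) = -1.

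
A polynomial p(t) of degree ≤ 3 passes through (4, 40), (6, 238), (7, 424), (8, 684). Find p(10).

Using the Lagrange interpolation formula with nodes 4, 6, 7, 8:
  L_0(t) = (t - 6)(t - 7)(t - 8) / -24
  L_1(t) = (t - 4)(t - 7)(t - 8) / 4
  L_2(t) = (t - 4)(t - 6)(t - 8) / -3
  L_3(t) = (t - 4)(t - 6)(t - 7) / 8
Then p(t) = 40·L_0(t) + 238·L_1(t) + 424·L_2(t) + 684·L_3(t).
Expanding and collecting terms gives p(t) = 2t^3 - 5t^2 - 3t + 4.
Evaluating at t = 10: p(10) = 1474.

1474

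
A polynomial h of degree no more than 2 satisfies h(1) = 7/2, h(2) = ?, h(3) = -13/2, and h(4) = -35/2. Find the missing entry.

On equispaced nodes a degree-2 polynomial has vanishing third forward difference, so
  - h(1) + 3·h(2) - 3·h(3) + h(4) = 0.
Substituting the known values and solving for h(2):
  3·h(2) = 3/2
  h(2) = 1/2.

1/2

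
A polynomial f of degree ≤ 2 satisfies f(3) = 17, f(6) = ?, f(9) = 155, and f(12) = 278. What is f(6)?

The 3 known points determine the degree-2 polynomial uniquely.
Write f(x) = ax^2 + bx + c. Substituting each data point gives a linear system:
  9a + 3b + c = 17
  81a + 9b + c = 155
  144a + 12b + c = 278
Solving the system yields a = 2, b = -1, c = 2.
So f(x) = 2x^2 - x + 2.
Then f(6) = 68.

68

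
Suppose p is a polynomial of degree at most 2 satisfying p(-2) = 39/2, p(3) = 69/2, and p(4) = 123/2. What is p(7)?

Write p(x) = ax^2 + bx + c. Substituting each data point gives a linear system:
  4a - 2b + c = 39/2
  9a + 3b + c = 69/2
  16a + 4b + c = 123/2
Solving the system yields a = 4, b = -1, c = 3/2.
So p(x) = 4x² - x + 3/2.
Then p(7) = 381/2.

381/2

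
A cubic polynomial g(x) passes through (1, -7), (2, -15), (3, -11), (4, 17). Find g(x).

g(x) = 2x^3 - 6x^2 - 4x + 1

Write g(x) = ax^3 + bx^2 + cx + d. Substituting each data point gives a linear system:
  a + b + c + d = -7
  8a + 4b + 2c + d = -15
  27a + 9b + 3c + d = -11
  64a + 16b + 4c + d = 17
Solving the system yields a = 2, b = -6, c = -4, d = 1.
So g(x) = 2x^3 - 6x^2 - 4x + 1.
Check: g(4) = 17. ✓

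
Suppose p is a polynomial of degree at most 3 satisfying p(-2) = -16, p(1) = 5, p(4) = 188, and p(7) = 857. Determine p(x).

Write p(x) = ax^3 + bx^2 + cx + d. Substituting each data point gives a linear system:
  -8a + 4b - 2c + d = -16
  a + b + c + d = 5
  64a + 16b + 4c + d = 188
  343a + 49b + 7c + d = 857
Solving the system yields a = 2, b = 3, c = 4, d = -4.
So p(x) = 2x³ + 3x² + 4x - 4.
Check: p(-2) = -16. ✓

p(x) = 2x^3 + 3x^2 + 4x - 4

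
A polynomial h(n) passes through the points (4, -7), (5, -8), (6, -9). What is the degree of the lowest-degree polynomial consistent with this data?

1

Forward differences of the values at n = 4, 5, 6:
  h  : -7  -8  -9
  Δ  : -1  -1
  Δ^2: 0
The first differences are constant (-1) and nonzero, while all higher differences vanish, so the minimal degree is 1.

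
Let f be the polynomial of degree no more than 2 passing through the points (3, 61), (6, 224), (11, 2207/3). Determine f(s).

Using the Lagrange interpolation formula with nodes 3, 6, 11:
  L_0(s) = (s - 6)(s - 11) / 24
  L_1(s) = (s - 3)(s - 11) / -15
  L_2(s) = (s - 3)(s - 6) / 40
Then f(s) = 61·L_0(s) + 224·L_1(s) + 2207/3·L_2(s).
Expanding and collecting terms gives f(s) = 6s^2 + (1/3)s + 6.
Check: f(3) = 61. ✓

f(s) = 6s^2 + (1/3)s + 6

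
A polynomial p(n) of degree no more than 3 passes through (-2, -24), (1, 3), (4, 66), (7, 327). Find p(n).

p(n) = n^3 - n^2 + 5n - 2

Write p(n) = an^3 + bn^2 + cn + d. Substituting each data point gives a linear system:
  -8a + 4b - 2c + d = -24
  a + b + c + d = 3
  64a + 16b + 4c + d = 66
  343a + 49b + 7c + d = 327
Solving the system yields a = 1, b = -1, c = 5, d = -2.
So p(n) = n^3 - n^2 + 5n - 2.
Check: p(1) = 3. ✓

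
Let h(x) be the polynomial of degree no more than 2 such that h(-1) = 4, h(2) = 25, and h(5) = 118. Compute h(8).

Using the Lagrange interpolation formula with nodes -1, 2, 5:
  L_0(x) = (x - 2)(x - 5) / 18
  L_1(x) = (x + 1)(x - 5) / -9
  L_2(x) = (x + 1)(x - 2) / 18
Then h(x) = 4·L_0(x) + 25·L_1(x) + 118·L_2(x).
Expanding and collecting terms gives h(x) = 4x² + 3x + 3.
Evaluating at x = 8: h(8) = 283.

283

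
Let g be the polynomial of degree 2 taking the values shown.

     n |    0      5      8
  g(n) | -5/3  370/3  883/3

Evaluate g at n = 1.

Write g(n) = an^2 + bn + c. Substituting each data point gives a linear system:
  c = -5/3
  25a + 5b + c = 370/3
  64a + 8b + c = 883/3
Solving the system yields a = 4, b = 5, c = -5/3.
So g(n) = 4n² + 5n - 5/3.
Then g(1) = 22/3.

22/3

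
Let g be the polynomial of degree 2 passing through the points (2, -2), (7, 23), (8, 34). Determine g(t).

g(t) = t^2 - 4t + 2

Using the Lagrange interpolation formula with nodes 2, 7, 8:
  L_0(t) = (t - 7)(t - 8) / 30
  L_1(t) = (t - 2)(t - 8) / -5
  L_2(t) = (t - 2)(t - 7) / 6
Then g(t) = -2·L_0(t) + 23·L_1(t) + 34·L_2(t).
Expanding and collecting terms gives g(t) = t^2 - 4t + 2.
Check: g(7) = 23. ✓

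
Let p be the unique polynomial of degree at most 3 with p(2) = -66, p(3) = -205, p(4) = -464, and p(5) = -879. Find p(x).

Write p(x) = ax^3 + bx^2 + cx + d. Substituting each data point gives a linear system:
  8a + 4b + 2c + d = -66
  27a + 9b + 3c + d = -205
  64a + 16b + 4c + d = -464
  125a + 25b + 5c + d = -879
Solving the system yields a = -6, b = -6, c = 5, d = -4.
So p(x) = -6x^3 - 6x^2 + 5x - 4.
Check: p(5) = -879. ✓

p(x) = -6x^3 - 6x^2 + 5x - 4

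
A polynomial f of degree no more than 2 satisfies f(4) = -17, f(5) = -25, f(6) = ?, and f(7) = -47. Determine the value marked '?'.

The 3 known points determine the degree-2 polynomial uniquely.
Write f(x) = ax^2 + bx + c. Substituting each data point gives a linear system:
  16a + 4b + c = -17
  25a + 5b + c = -25
  49a + 7b + c = -47
Solving the system yields a = -1, b = 1, c = -5.
So f(x) = -x^2 + x - 5.
Then f(6) = -35.

-35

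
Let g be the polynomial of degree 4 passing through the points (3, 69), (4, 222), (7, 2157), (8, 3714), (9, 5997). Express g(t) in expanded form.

Write g(t) = at^4 + bt^3 + ct^2 + dt + e. Substituting each data point gives a linear system:
  81a + 27b + 9c + 3d + e = 69
  256a + 64b + 16c + 4d + e = 222
  2401a + 343b + 49c + 7d + e = 2157
  4096a + 512b + 64c + 8d + e = 3714
  6561a + 729b + 81c + 9d + e = 5997
Solving the system yields a = 1, b = -1, c = 2, d = 1, e = -6.
So g(t) = t^4 - t^3 + 2t^2 + t - 6.
Check: g(7) = 2157. ✓

g(t) = t^4 - t^3 + 2t^2 + t - 6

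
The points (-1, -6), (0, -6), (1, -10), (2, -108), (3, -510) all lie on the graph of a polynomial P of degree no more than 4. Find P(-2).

Write P(n) = an^4 + bn^3 + cn^2 + dn + e. Substituting each data point gives a linear system:
  a - b + c - d + e = -6
  e = -6
  a + b + c + d + e = -10
  16a + 8b + 4c + 2d + e = -108
  81a + 27b + 9c + 3d + e = -510
Solving the system yields a = -5, b = -5, c = 3, d = 3, e = -6.
So P(n) = -5n^4 - 5n^3 + 3n^2 + 3n - 6.
Then P(-2) = -40.

-40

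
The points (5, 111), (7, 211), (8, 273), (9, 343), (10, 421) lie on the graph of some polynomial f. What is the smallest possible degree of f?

2

Divided differences on the nodes 5, 7, 8, 9, 10:
  order 0: 111  211  273  343  421
  order 1: 50  62  70  78
  order 2: 4  4  4
  order 3: 0  0
  order 4: 0
The order-2 divided differences are all 4 (nonzero) and every higher order vanishes, so the data lies on a polynomial of degree exactly 2.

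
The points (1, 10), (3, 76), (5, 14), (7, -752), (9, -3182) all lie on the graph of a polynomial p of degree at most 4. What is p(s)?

Using the Lagrange interpolation formula with nodes 1, 3, 5, 7, 9:
  L_0(s) = (s - 3)(s - 5)(s - 7)(s - 9) / 384
  L_1(s) = (s - 1)(s - 5)(s - 7)(s - 9) / -96
  L_2(s) = (s - 1)(s - 3)(s - 7)(s - 9) / 64
  L_3(s) = (s - 1)(s - 3)(s - 5)(s - 9) / -96
  L_4(s) = (s - 1)(s - 3)(s - 5)(s - 7) / 384
Then p(s) = 10·L_0(s) + 76·L_1(s) + 14·L_2(s) - 752·L_3(s) - 3182·L_4(s).
Expanding and collecting terms gives p(s) = -s^4 + 4s^3 + 6s^2 - 3s + 4.
Check: p(7) = -752. ✓

p(s) = -s^4 + 4s^3 + 6s^2 - 3s + 4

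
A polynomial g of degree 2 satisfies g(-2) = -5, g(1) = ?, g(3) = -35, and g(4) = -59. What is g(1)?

The 3 known points determine the degree-2 polynomial uniquely.
Write g(s) = as^2 + bs + c. Substituting each data point gives a linear system:
  4a - 2b + c = -5
  9a + 3b + c = -35
  16a + 4b + c = -59
Solving the system yields a = -3, b = -3, c = 1.
So g(s) = -3s² - 3s + 1.
Then g(1) = -5.

-5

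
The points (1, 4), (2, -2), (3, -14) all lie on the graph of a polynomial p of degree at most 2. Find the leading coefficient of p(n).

-3

Write p(n) = an^2 + bn + c. Substituting each data point gives a linear system:
  a + b + c = 4
  4a + 2b + c = -2
  9a + 3b + c = -14
Solving the system yields a = -3, b = 3, c = 4.
So p(n) = -3n^2 + 3n + 4.
The leading coefficient is -3.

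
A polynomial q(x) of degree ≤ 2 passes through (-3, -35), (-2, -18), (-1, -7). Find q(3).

-23

Using the Lagrange interpolation formula with nodes -3, -2, -1:
  L_0(x) = (x + 2)(x + 1) / 2
  L_1(x) = (x + 3)(x + 1) / -1
  L_2(x) = (x + 3)(x + 2) / 2
Then q(x) = -35·L_0(x) - 18·L_1(x) - 7·L_2(x).
Expanding and collecting terms gives q(x) = -3x^2 + 2x - 2.
Evaluating at x = 3: q(3) = -23.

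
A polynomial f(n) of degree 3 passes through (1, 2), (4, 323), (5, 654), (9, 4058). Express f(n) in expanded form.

f(n) = 6n^3 - 4n^2 + n - 1

Using the Lagrange interpolation formula with nodes 1, 4, 5, 9:
  L_0(n) = (n - 4)(n - 5)(n - 9) / -96
  L_1(n) = (n - 1)(n - 5)(n - 9) / 15
  L_2(n) = (n - 1)(n - 4)(n - 9) / -16
  L_3(n) = (n - 1)(n - 4)(n - 5) / 160
Then f(n) = 2·L_0(n) + 323·L_1(n) + 654·L_2(n) + 4058·L_3(n).
Expanding and collecting terms gives f(n) = 6n³ - 4n² + n - 1.
Check: f(1) = 2. ✓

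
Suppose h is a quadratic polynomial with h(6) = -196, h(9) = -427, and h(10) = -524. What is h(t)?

h(t) = -5t^2 - 2t - 4

Write h(t) = at^2 + bt + c. Substituting each data point gives a linear system:
  36a + 6b + c = -196
  81a + 9b + c = -427
  100a + 10b + c = -524
Solving the system yields a = -5, b = -2, c = -4.
So h(t) = -5t^2 - 2t - 4.
Check: h(10) = -524. ✓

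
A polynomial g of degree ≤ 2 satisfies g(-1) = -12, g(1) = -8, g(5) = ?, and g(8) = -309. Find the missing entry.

The 3 known points determine the degree-2 polynomial uniquely.
Write g(n) = an^2 + bn + c. Substituting each data point gives a linear system:
  a - b + c = -12
  a + b + c = -8
  64a + 8b + c = -309
Solving the system yields a = -5, b = 2, c = -5.
So g(n) = -5n² + 2n - 5.
Then g(5) = -120.

-120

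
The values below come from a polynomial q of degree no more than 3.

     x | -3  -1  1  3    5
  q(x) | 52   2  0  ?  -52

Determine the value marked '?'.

The 4 known points determine the degree-3 polynomial uniquely.
Write q(x) = ax^3 + bx^2 + cx + d. Substituting each data point gives a linear system:
  -27a + 9b - 3c + d = 52
  -a + b - c + d = 2
  a + b + c + d = 0
  125a + 25b + 5c + d = -52
Solving the system yields a = -1, b = 3, c = 0, d = -2.
So q(x) = -x³ + 3x² - 2.
Then q(3) = -2.

-2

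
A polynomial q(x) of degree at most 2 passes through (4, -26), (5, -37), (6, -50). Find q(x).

q(x) = -x^2 - 2x - 2

Write q(x) = ax^2 + bx + c. Substituting each data point gives a linear system:
  16a + 4b + c = -26
  25a + 5b + c = -37
  36a + 6b + c = -50
Solving the system yields a = -1, b = -2, c = -2.
So q(x) = -x^2 - 2x - 2.
Check: q(4) = -26. ✓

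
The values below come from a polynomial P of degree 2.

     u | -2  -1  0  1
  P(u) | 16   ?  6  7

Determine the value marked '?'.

9

On equispaced nodes a degree-2 polynomial has vanishing third forward difference, so
  - P(-2) + 3·P(-1) - 3·P(0) + P(1) = 0.
Substituting the known values and solving for P(-1):
  3·P(-1) = 27
  P(-1) = 9.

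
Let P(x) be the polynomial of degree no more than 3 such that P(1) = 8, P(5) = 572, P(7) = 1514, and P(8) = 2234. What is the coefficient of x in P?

-1

Write P(x) = ax^3 + bx^2 + cx + d. Substituting each data point gives a linear system:
  a + b + c + d = 8
  125a + 25b + 5c + d = 572
  343a + 49b + 7c + d = 1514
  512a + 64b + 8c + d = 2234
Solving the system yields a = 4, b = 3, c = -1, d = 2.
So P(x) = 4x^3 + 3x^2 - x + 2.
The coefficient of x is -1.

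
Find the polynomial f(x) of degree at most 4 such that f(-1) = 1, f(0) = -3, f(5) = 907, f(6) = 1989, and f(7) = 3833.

f(x) = 2x^4 - 3x^3 + x^2 + 2x - 3

Write f(x) = ax^4 + bx^3 + cx^2 + dx + e. Substituting each data point gives a linear system:
  a - b + c - d + e = 1
  e = -3
  625a + 125b + 25c + 5d + e = 907
  1296a + 216b + 36c + 6d + e = 1989
  2401a + 343b + 49c + 7d + e = 3833
Solving the system yields a = 2, b = -3, c = 1, d = 2, e = -3.
So f(x) = 2x⁴ - 3x³ + x² + 2x - 3.
Check: f(0) = -3. ✓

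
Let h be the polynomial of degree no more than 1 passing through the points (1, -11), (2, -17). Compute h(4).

-29

Using the Lagrange interpolation formula with nodes 1, 2:
  L_0(s) = (s - 2) / -1
  L_1(s) = (s - 1) / 1
Then h(s) = -11·L_0(s) - 17·L_1(s).
Expanding and collecting terms gives h(s) = -6s - 5.
Evaluating at s = 4: h(4) = -29.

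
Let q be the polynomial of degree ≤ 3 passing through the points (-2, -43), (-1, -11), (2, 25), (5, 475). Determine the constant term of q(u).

Write q(u) = au^3 + bu^2 + cu + d. Substituting each data point gives a linear system:
  -8a + 4b - 2c + d = -43
  -a + b - c + d = -11
  8a + 4b + 2c + d = 25
  125a + 25b + 5c + d = 475
Solving the system yields a = 4, b = -1, c = 1, d = -5.
So q(u) = 4u³ - u² + u - 5.
The constant term is -5.

-5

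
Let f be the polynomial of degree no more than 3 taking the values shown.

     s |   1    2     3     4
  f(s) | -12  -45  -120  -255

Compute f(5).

-468

Write f(s) = as^3 + bs^2 + cs + d. Substituting each data point gives a linear system:
  a + b + c + d = -12
  8a + 4b + 2c + d = -45
  27a + 9b + 3c + d = -120
  64a + 16b + 4c + d = -255
Solving the system yields a = -3, b = -3, c = -3, d = -3.
So f(s) = -3s^3 - 3s^2 - 3s - 3.
Then f(5) = -468.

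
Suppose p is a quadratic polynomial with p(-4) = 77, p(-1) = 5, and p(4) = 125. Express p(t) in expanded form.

p(t) = 6t^2 + 6t + 5

Using the Lagrange interpolation formula with nodes -4, -1, 4:
  L_0(t) = (t + 1)(t - 4) / 24
  L_1(t) = (t + 4)(t - 4) / -15
  L_2(t) = (t + 4)(t + 1) / 40
Then p(t) = 77·L_0(t) + 5·L_1(t) + 125·L_2(t).
Expanding and collecting terms gives p(t) = 6t² + 6t + 5.
Check: p(4) = 125. ✓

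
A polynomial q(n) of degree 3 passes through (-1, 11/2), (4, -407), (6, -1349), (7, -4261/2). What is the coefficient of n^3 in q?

-6

Write q(n) = an^3 + bn^2 + cn + d. Substituting each data point gives a linear system:
  -a + b - c + d = 11/2
  64a + 16b + 4c + d = -407
  216a + 36b + 6c + d = -1349
  343a + 49b + 7c + d = -4261/2
Solving the system yields a = -6, b = -3/2, c = 0, d = 1.
So q(n) = -6n³ - (3/2)n² + 1.
The leading coefficient is -6.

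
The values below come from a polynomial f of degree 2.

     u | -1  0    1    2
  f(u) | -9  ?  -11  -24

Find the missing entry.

-6

The 3 known points determine the degree-2 polynomial uniquely.
Write f(u) = au^2 + bu + c. Substituting each data point gives a linear system:
  a - b + c = -9
  a + b + c = -11
  4a + 2b + c = -24
Solving the system yields a = -4, b = -1, c = -6.
So f(u) = -4u^2 - u - 6.
Then f(0) = -6.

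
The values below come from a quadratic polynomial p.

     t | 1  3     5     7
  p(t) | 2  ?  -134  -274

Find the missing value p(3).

The 3 known points determine the degree-2 polynomial uniquely.
Write p(t) = at^2 + bt + c. Substituting each data point gives a linear system:
  a + b + c = 2
  25a + 5b + c = -134
  49a + 7b + c = -274
Solving the system yields a = -6, b = 2, c = 6.
So p(t) = -6t^2 + 2t + 6.
Then p(3) = -42.

-42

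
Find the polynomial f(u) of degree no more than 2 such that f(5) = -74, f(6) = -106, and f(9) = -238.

f(u) = -3u^2 + u - 4

Using the Lagrange interpolation formula with nodes 5, 6, 9:
  L_0(u) = (u - 6)(u - 9) / 4
  L_1(u) = (u - 5)(u - 9) / -3
  L_2(u) = (u - 5)(u - 6) / 12
Then f(u) = -74·L_0(u) - 106·L_1(u) - 238·L_2(u).
Expanding and collecting terms gives f(u) = -3u^2 + u - 4.
Check: f(6) = -106. ✓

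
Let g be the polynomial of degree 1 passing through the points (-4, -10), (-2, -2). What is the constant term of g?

Write g(x) = ax + b. Substituting each data point gives a linear system:
  -4a + b = -10
  -2a + b = -2
Solving the system yields a = 4, b = 6.
So g(x) = 4x + 6.
The constant term is 6.

6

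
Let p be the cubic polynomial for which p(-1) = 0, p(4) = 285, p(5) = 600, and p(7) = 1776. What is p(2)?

21

Write p(t) = at^3 + bt^2 + ct + d. Substituting each data point gives a linear system:
  -a + b - c + d = 0
  64a + 16b + 4c + d = 285
  125a + 25b + 5c + d = 600
  343a + 49b + 7c + d = 1776
Solving the system yields a = 6, b = -5, c = -6, d = 5.
So p(t) = 6t³ - 5t² - 6t + 5.
Then p(2) = 21.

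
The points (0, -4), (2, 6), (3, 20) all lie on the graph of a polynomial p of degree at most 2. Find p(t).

p(t) = 3t^2 - t - 4

Using the Lagrange interpolation formula with nodes 0, 2, 3:
  L_0(t) = (t - 2)(t - 3) / 6
  L_1(t) = t(t - 3) / -2
  L_2(t) = t(t - 2) / 3
Then p(t) = -4·L_0(t) + 6·L_1(t) + 20·L_2(t).
Expanding and collecting terms gives p(t) = 3t^2 - t - 4.
Check: p(3) = 20. ✓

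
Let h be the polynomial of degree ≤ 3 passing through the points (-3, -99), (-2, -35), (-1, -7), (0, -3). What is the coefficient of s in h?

Write h(s) = as^3 + bs^2 + cs + d. Substituting each data point gives a linear system:
  -27a + 9b - 3c + d = -99
  -8a + 4b - 2c + d = -35
  -a + b - c + d = -7
  d = -3
Solving the system yields a = 2, b = -6, c = -4, d = -3.
So h(s) = 2s^3 - 6s^2 - 4s - 3.
The coefficient of s is -4.

-4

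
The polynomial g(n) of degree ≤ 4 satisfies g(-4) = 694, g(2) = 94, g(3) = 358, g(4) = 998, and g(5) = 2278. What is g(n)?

Write g(n) = an^4 + bn^3 + cn^2 + dn + e. Substituting each data point gives a linear system:
  256a - 64b + 16c - 4d + e = 694
  16a + 8b + 4c + 2d + e = 94
  81a + 27b + 9c + 3d + e = 358
  256a + 64b + 16c + 4d + e = 998
  625a + 125b + 25c + 5d + e = 2278
Solving the system yields a = 3, b = 2, c = 5, d = 6, e = -2.
So g(n) = 3n^4 + 2n^3 + 5n^2 + 6n - 2.
Check: g(-4) = 694. ✓

g(n) = 3n^4 + 2n^3 + 5n^2 + 6n - 2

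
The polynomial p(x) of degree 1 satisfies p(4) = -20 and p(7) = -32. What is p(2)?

-12

Write p(x) = ax + b. Substituting each data point gives a linear system:
  4a + b = -20
  7a + b = -32
Solving the system yields a = -4, b = -4.
So p(x) = -4x - 4.
Then p(2) = -12.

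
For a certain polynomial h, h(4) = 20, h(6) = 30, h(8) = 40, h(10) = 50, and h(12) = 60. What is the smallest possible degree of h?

1

Forward differences of the values at x = 4, 6, 8, 10, 12:
  h  : 20  30  40  50  60
  Δ  : 10  10  10  10
  Δ^2: 0  0  0
  Δ^3: 0  0
  Δ^4: 0
The first differences are constant (10) and nonzero, while all higher differences vanish, so the minimal degree is 1.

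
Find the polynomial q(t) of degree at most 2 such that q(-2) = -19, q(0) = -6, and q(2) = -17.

q(t) = -3t^2 + (1/2)t - 6

Write q(t) = at^2 + bt + c. Substituting each data point gives a linear system:
  4a - 2b + c = -19
  c = -6
  4a + 2b + c = -17
Solving the system yields a = -3, b = 1/2, c = -6.
So q(t) = -3t^2 + (1/2)t - 6.
Check: q(-2) = -19. ✓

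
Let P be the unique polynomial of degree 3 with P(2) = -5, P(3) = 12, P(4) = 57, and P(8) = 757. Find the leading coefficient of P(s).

2

Write P(s) = as^3 + bs^2 + cs + d. Substituting each data point gives a linear system:
  8a + 4b + 2c + d = -5
  27a + 9b + 3c + d = 12
  64a + 16b + 4c + d = 57
  512a + 64b + 8c + d = 757
Solving the system yields a = 2, b = -4, c = -1, d = -3.
So P(s) = 2s^3 - 4s^2 - s - 3.
The leading coefficient is 2.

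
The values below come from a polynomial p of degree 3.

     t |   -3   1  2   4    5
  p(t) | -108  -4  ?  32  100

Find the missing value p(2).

The 4 known points determine the degree-3 polynomial uniquely.
Write p(t) = at^3 + bt^2 + ct + d. Substituting each data point gives a linear system:
  -27a + 9b - 3c + d = -108
  a + b + c + d = -4
  64a + 16b + 4c + d = 32
  125a + 25b + 5c + d = 100
Solving the system yields a = 2, b = -6, c = 0, d = 0.
So p(t) = 2t^3 - 6t^2.
Then p(2) = -8.

-8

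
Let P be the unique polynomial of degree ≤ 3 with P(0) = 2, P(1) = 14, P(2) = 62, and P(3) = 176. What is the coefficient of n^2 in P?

3

Write P(n) = an^3 + bn^2 + cn + d. Substituting each data point gives a linear system:
  d = 2
  a + b + c + d = 14
  8a + 4b + 2c + d = 62
  27a + 9b + 3c + d = 176
Solving the system yields a = 5, b = 3, c = 4, d = 2.
So P(n) = 5n^3 + 3n^2 + 4n + 2.
The coefficient of n^2 is 3.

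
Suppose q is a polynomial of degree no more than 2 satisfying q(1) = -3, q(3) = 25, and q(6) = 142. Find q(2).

Using the Lagrange interpolation formula with nodes 1, 3, 6:
  L_0(s) = (s - 3)(s - 6) / 10
  L_1(s) = (s - 1)(s - 6) / -6
  L_2(s) = (s - 1)(s - 3) / 15
Then q(s) = -3·L_0(s) + 25·L_1(s) + 142·L_2(s).
Expanding and collecting terms gives q(s) = 5s^2 - 6s - 2.
Evaluating at s = 2: q(2) = 6.

6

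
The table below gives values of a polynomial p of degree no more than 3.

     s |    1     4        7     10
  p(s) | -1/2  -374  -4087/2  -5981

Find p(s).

p(s) = -6s^3 + (3/2)s + 4

Using the Lagrange interpolation formula with nodes 1, 4, 7, 10:
  L_0(s) = (s - 4)(s - 7)(s - 10) / -162
  L_1(s) = (s - 1)(s - 7)(s - 10) / 54
  L_2(s) = (s - 1)(s - 4)(s - 10) / -54
  L_3(s) = (s - 1)(s - 4)(s - 7) / 162
Then p(s) = -1/2·L_0(s) - 374·L_1(s) - 4087/2·L_2(s) - 5981·L_3(s).
Expanding and collecting terms gives p(s) = -6s³ + (3/2)s + 4.
Check: p(1) = -1/2. ✓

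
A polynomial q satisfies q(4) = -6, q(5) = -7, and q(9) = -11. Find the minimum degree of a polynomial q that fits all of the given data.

1

Divided differences on the nodes 4, 5, 9:
  order 0: -6  -7  -11
  order 1: -1  -1
  order 2: 0
The order-1 divided differences are all -1 (nonzero) and every higher order vanishes, so the data lies on a polynomial of degree exactly 1.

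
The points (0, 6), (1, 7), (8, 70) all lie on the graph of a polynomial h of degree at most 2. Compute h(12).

Using the Lagrange interpolation formula with nodes 0, 1, 8:
  L_0(s) = (s - 1)(s - 8) / 8
  L_1(s) = s(s - 8) / -7
  L_2(s) = s(s - 1) / 56
Then h(s) = 6·L_0(s) + 7·L_1(s) + 70·L_2(s).
Expanding and collecting terms gives h(s) = s² + 6.
Evaluating at s = 12: h(12) = 150.

150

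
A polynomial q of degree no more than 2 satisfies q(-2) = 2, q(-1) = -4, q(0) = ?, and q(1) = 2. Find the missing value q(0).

-4

On equispaced nodes a degree-2 polynomial has vanishing third forward difference, so
  - q(-2) + 3·q(-1) - 3·q(0) + q(1) = 0.
Substituting the known values and solving for q(0):
  -3·q(0) = 12
  q(0) = -4.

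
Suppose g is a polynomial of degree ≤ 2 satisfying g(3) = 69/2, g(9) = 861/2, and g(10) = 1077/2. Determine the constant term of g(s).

Write g(s) = as^2 + bs + c. Substituting each data point gives a linear system:
  9a + 3b + c = 69/2
  81a + 9b + c = 861/2
  100a + 10b + c = 1077/2
Solving the system yields a = 6, b = -6, c = -3/2.
So g(s) = 6s^2 - 6s - 3/2.
The constant term is -3/2.

-3/2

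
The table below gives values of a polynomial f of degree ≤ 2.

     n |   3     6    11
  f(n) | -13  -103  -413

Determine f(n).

f(n) = -4n^2 + 6n + 5

Write f(n) = an^2 + bn + c. Substituting each data point gives a linear system:
  9a + 3b + c = -13
  36a + 6b + c = -103
  121a + 11b + c = -413
Solving the system yields a = -4, b = 6, c = 5.
So f(n) = -4n^2 + 6n + 5.
Check: f(6) = -103. ✓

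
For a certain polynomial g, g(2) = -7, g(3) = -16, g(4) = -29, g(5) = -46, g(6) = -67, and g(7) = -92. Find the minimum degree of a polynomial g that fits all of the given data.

2

Forward differences of the values at s = 2, 3, 4, 5, 6, 7:
  g  : -7  -16  -29  -46  -67  -92
  Δ  : -9  -13  -17  -21  -25
  Δ^2: -4  -4  -4  -4
  Δ^3: 0  0  0
  Δ^4: 0  0
  Δ^5: 0
The second differences are constant (-4) and nonzero, while all higher differences vanish, so the minimal degree is 2.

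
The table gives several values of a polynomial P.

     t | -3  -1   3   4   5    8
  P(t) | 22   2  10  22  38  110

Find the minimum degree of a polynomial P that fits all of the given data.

2

Divided differences on the nodes -3, -1, 3, 4, 5, 8:
  order 0: 22  2  10  22  38  110
  order 1: -10  2  12  16  24
  order 2: 2  2  2  2
  order 3: 0  0  0
  order 4: 0  0
  order 5: 0
The order-2 divided differences are all 2 (nonzero) and every higher order vanishes, so the data lies on a polynomial of degree exactly 2.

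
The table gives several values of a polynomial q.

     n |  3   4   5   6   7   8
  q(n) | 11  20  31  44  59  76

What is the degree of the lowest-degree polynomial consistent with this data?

Forward differences of the values at n = 3, 4, 5, 6, 7, 8:
  q  : 11  20  31  44  59  76
  Δ  : 9  11  13  15  17
  Δ^2: 2  2  2  2
  Δ^3: 0  0  0
  Δ^4: 0  0
  Δ^5: 0
The second differences are constant (2) and nonzero, while all higher differences vanish, so the minimal degree is 2.

2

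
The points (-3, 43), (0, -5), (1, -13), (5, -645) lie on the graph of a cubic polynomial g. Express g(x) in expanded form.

g(x) = -4x^3 - 6x^2 + 2x - 5

Using the Lagrange interpolation formula with nodes -3, 0, 1, 5:
  L_0(x) = x(x - 1)(x - 5) / -96
  L_1(x) = (x + 3)(x - 1)(x - 5) / 15
  L_2(x) = (x + 3)x(x - 5) / -16
  L_3(x) = (x + 3)x(x - 1) / 160
Then g(x) = 43·L_0(x) - 5·L_1(x) - 13·L_2(x) - 645·L_3(x).
Expanding and collecting terms gives g(x) = -4x^3 - 6x^2 + 2x - 5.
Check: g(0) = -5. ✓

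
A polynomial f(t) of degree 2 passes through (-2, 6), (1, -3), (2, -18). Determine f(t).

Using the Lagrange interpolation formula with nodes -2, 1, 2:
  L_0(t) = (t - 1)(t - 2) / 12
  L_1(t) = (t + 2)(t - 2) / -3
  L_2(t) = (t + 2)(t - 1) / 4
Then f(t) = 6·L_0(t) - 3·L_1(t) - 18·L_2(t).
Expanding and collecting terms gives f(t) = -3t^2 - 6t + 6.
Check: f(1) = -3. ✓

f(t) = -3t^2 - 6t + 6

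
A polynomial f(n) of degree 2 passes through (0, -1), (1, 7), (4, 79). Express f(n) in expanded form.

Using the Lagrange interpolation formula with nodes 0, 1, 4:
  L_0(n) = (n - 1)(n - 4) / 4
  L_1(n) = n(n - 4) / -3
  L_2(n) = n(n - 1) / 12
Then f(n) = -1·L_0(n) + 7·L_1(n) + 79·L_2(n).
Expanding and collecting terms gives f(n) = 4n^2 + 4n - 1.
Check: f(0) = -1. ✓

f(n) = 4n^2 + 4n - 1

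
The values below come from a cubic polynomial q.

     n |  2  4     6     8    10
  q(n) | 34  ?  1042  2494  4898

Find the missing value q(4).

On equispaced nodes a degree-3 polynomial has vanishing fourth forward difference, so
  q(2) - 4·q(4) + 6·q(6) - 4·q(8) + q(10) = 0.
Substituting the known values and solving for q(4):
  -4·q(4) = -1208
  q(4) = 302.

302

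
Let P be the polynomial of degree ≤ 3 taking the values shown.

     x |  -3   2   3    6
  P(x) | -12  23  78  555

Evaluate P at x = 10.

2367

Write P(x) = ax^3 + bx^2 + cx + d. Substituting each data point gives a linear system:
  -27a + 9b - 3c + d = -12
  8a + 4b + 2c + d = 23
  27a + 9b + 3c + d = 78
  216a + 36b + 6c + d = 555
Solving the system yields a = 2, b = 4, c = -3, d = -3.
So P(x) = 2x^3 + 4x^2 - 3x - 3.
Then P(10) = 2367.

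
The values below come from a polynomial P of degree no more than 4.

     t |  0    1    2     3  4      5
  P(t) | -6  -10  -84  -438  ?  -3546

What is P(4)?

On equispaced nodes a degree-4 polynomial has vanishing fifth forward difference, so
  - P(0) + 5·P(1) - 10·P(2) + 10·P(3) - 5·P(4) + P(5) = 0.
Substituting the known values and solving for P(4):
  -5·P(4) = 7130
  P(4) = -1426.

-1426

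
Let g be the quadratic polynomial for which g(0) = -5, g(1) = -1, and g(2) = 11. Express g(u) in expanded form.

Write g(u) = au^2 + bu + c. Substituting each data point gives a linear system:
  c = -5
  a + b + c = -1
  4a + 2b + c = 11
Solving the system yields a = 4, b = 0, c = -5.
So g(u) = 4u^2 - 5.
Check: g(1) = -1. ✓

g(u) = 4u^2 - 5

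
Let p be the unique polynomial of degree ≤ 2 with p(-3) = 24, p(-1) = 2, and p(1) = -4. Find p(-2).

Forward differences of the values at n = -3, -1, 1:
  p  : 24  2  -4
  Δ  : -22  -6
  Δ^2: 16
The second differences are constant, confirming degree 2.
Interpolating (Newton forward form) and evaluating at n = -2 gives p(-2) = 11.

11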